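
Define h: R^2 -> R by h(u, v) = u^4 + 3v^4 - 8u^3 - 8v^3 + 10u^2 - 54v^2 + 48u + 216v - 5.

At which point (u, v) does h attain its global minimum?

(-1, -3)

h(u,v) separates as P(u) + Q(v) − 5, so its minimum is min P + min Q − 5.
P'(u) = 4(u - 4)(u - 3)(u + 1) vanishes at u ∈ {-1, 3, 4}; Q'(v) = 12(v - 3)(v - 2)(v + 3) vanishes at v ∈ {-3, 2, 3}.
Local minima of P (where P''>0): P(-1)=-29, P(4)=96. Local minima of Q: Q(-3)=-675, Q(3)=189.
So the global minimum of h is P(-1) + Q(-3) − 5 = -29 − 675 − 5 = -709, attained at (-1, -3).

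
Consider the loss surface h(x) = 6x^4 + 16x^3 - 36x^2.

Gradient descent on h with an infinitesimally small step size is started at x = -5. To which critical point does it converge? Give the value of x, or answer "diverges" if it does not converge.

h'(x) = 24x(x - 1)(x + 3), so h'(-5) = -1440.
Gradient descent moves in the -h' direction, i.e. x is increasing.
The nearest critical point in that direction is x = -3, where h'' = 288 > 0 (a local minimum). The iterate converges there.

-3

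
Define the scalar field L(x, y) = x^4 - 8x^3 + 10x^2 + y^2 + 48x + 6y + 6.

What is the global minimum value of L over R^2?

-32

L(x,y) separates as P(x) + Q(y) + 6, so its minimum is min P + min Q + 6.
P'(x) = 4(x - 4)(x - 3)(x + 1) vanishes at x ∈ {-1, 3, 4}; Q'(y) = 2y + 6 vanishes at y ∈ {-3}.
Local minima of P (where P''>0): P(-1)=-29, P(4)=96. Local minima of Q: Q(-3)=-9.
So the global minimum of L is P(-1) + Q(-3) + 6 = -29 − 9 + 6 = -32, attained at (-1, -3).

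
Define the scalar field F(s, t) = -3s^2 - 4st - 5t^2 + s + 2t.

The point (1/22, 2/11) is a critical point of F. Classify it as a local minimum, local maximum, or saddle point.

local maximum

The Hessian of F is constant: H = [[-6, -4], [-4, -10]].
det(H) = (-6)·(-10) − (-4)² = 44.
det(H) > 0 and tr(H) = -16 < 0, so H is negative definite and the point is a local maximum.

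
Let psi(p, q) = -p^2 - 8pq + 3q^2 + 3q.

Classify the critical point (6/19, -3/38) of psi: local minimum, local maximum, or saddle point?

saddle point

The Hessian of psi is constant: H = [[-2, -8], [-8, 6]].
det(H) = (-2)·6 − (-8)² = -76.
Since det(H) < 0, H is indefinite and the critical point is a saddle point.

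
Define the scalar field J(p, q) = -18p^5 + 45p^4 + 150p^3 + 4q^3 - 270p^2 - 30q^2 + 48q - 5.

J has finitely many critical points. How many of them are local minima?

J separates as a function of p plus a function of q, so ∇J=0 decouples.
∂J/∂p = -90p(p - 3)(p - 1)(p + 2) = 0 at p ∈ {-2, 0, 1, 3}; ∂J/∂q = 12(q - 4)(q - 1) = 0 at q ∈ {1, 4}.
The Hessian is diagonal: diag(J_pp, J_qq). Second derivatives: J_pp(-2)=2700, J_pp(0)=-540, J_pp(1)=540, J_pp(3)=-2700; J_qq(1)=-36, J_qq(4)=36.
Local minima occur where both diagonal entries positive: (-2, 4), (1, 4). Count: 2.

2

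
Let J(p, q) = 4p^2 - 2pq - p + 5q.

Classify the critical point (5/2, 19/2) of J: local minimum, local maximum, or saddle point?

The Hessian of J is constant: H = [[8, -2], [-2, 0]].
det(H) = 8·0 − (-2)² = -4.
Since det(H) < 0, H is indefinite and the critical point is a saddle point.

saddle point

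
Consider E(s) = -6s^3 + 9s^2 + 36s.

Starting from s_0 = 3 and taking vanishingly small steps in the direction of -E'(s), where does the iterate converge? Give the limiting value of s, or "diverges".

diverges

E'(s) = -18(s - 2)(s + 1), so E'(3) = -72.
Gradient descent moves in the -E' direction, i.e. s is increasing.
There is no critical point above s=3, and E' keeps the same sign, so the iterate runs off to +∞.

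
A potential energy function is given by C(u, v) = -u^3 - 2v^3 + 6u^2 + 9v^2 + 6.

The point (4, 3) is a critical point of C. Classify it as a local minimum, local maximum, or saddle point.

The mixed partial ∂²C/∂u∂v is 0, so the Hessian at any point is diag(C_uu, C_vv) = diag(6(-u + 2), 6(-2v + 3)).
At (4, 3): H = diag(-12, -18).
Both eigenvalues are negative, so H is negative definite: a local maximum.

local maximum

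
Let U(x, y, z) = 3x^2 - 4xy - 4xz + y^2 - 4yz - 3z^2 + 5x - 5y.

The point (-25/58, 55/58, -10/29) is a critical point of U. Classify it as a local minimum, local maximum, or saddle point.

saddle point

The Hessian is constant: H = [[6, -4, -4], [-4, 2, -4], [-4, -4, -6]].
Leading principal minors: Δ₁ = 6, Δ₂ = -4, Δ₃ = -232.
The minors fit neither the all-positive nor the alternating-sign pattern, so H is indefinite: a saddle point.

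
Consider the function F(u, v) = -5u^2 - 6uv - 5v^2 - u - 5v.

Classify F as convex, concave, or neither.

F is quadratic, so its Hessian is the constant matrix H = [[-10, -6], [-6, -10]].
det(H) = 64, tr(H) = -20.
det(H) > 0 and tr(H) < 0, so H is negative definite everywhere: concave.

concave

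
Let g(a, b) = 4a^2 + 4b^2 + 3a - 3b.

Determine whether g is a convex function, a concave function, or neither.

g is quadratic, so its Hessian is the constant matrix H = [[8, 0], [0, 8]].
det(H) = 64, tr(H) = 16.
det(H) > 0 and tr(H) > 0, so H is positive definite everywhere: convex.

convex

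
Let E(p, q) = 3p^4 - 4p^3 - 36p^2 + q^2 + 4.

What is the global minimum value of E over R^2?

E(p,q) separates as A(p) + B(q) + 4, so its minimum is min A + min B + 4.
A'(p) = 12p(p - 3)(p + 2) vanishes at p ∈ {-2, 0, 3}; B'(q) = 2q vanishes at q ∈ {0}.
Local minima of A (where A''>0): A(-2)=-64, A(3)=-189. Local minima of B: B(0)=0.
So the global minimum of E is A(3) + B(0) + 4 = -189 + 0 + 4 = -185, attained at (3, 0).

-185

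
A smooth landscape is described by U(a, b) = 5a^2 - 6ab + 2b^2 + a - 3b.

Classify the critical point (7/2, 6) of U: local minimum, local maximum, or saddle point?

The Hessian of U is constant: H = [[10, -6], [-6, 4]].
det(H) = 10·4 − (-6)² = 4.
det(H) > 0 and tr(H) = 14 > 0, so H is positive definite and the point is a local minimum.

local minimum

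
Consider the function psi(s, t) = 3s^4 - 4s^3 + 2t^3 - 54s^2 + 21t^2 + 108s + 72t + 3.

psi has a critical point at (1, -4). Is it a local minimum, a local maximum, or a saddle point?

local maximum

The mixed partial ∂²psi/∂s∂t is 0, so the Hessian at any point is diag(psi_ss, psi_tt) = diag(12(3s^2 - 2s - 9), 6(2t + 7)).
At (1, -4): H = diag(-96, -6).
Both eigenvalues are negative, so H is negative definite: a local maximum.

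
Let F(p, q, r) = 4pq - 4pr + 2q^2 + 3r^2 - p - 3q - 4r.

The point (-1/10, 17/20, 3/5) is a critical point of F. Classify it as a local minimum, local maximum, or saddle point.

The Hessian is constant: H = [[0, 4, -4], [4, 4, 0], [-4, 0, 6]].
Leading principal minors: Δ₁ = 0, Δ₂ = -16, Δ₃ = -160.
The minors fit neither the all-positive nor the alternating-sign pattern, so H is indefinite: a saddle point.

saddle point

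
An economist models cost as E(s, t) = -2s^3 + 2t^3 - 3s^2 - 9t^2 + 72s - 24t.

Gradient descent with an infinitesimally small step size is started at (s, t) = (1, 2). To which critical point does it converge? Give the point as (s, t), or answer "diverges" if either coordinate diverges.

E is separable, so gradient descent decouples: s follows -∂E/∂s, t follows -∂E/∂t.
∂E/∂s = -6(s - 3)(s + 4); at s=1 this is 60, so s decreases.
∂E/∂t = 6(t - 4)(t + 1); at t=2 this is -36, so t increases.
s converges to its nearest critical value -4 (a local min of the s-part); t converges to 4. The iterate converges to (-4, 4).

(-4, 4)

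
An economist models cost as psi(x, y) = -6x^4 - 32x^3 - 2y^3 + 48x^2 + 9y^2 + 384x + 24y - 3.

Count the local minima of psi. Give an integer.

psi separates as a function of x plus a function of y, so ∇psi=0 decouples.
∂psi/∂x = -24(x - 2)(x + 2)(x + 4) = 0 at x ∈ {-4, -2, 2}; ∂psi/∂y = -6(y - 4)(y + 1) = 0 at y ∈ {-1, 4}.
The Hessian is diagonal: diag(psi_xx, psi_yy). Second derivatives: psi_xx(-4)=-288, psi_xx(-2)=192, psi_xx(2)=-576; psi_yy(-1)=30, psi_yy(4)=-30.
Local minima occur where both diagonal entries positive: (-2, -1). Count: 1.

1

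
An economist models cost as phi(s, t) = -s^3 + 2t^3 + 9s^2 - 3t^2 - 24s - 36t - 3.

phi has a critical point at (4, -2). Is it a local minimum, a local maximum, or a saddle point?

local maximum

The mixed partial ∂²phi/∂s∂t is 0, so the Hessian at any point is diag(phi_ss, phi_tt) = diag(6(-s + 3), 6(2t - 1)).
At (4, -2): H = diag(-6, -30).
Both eigenvalues are negative, so H is negative definite: a local maximum.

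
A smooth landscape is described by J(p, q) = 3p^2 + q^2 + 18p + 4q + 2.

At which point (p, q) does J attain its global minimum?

(-3, -2)

J(p,q) separates as A(p) + B(q) + 2, so its minimum is min A + min B + 2.
A'(p) = 6p + 18 vanishes at p ∈ {-3}; B'(q) = 2q + 4 vanishes at q ∈ {-2}.
Local minima of A (where A''>0): A(-3)=-27. Local minima of B: B(-2)=-4.
So the global minimum of J is A(-3) + B(-2) + 2 = -27 − 4 + 2 = -29, attained at (-3, -2).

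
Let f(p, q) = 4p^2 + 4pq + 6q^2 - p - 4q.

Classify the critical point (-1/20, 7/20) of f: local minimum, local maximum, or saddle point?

local minimum

The Hessian of f is constant: H = [[8, 4], [4, 12]].
det(H) = 8·12 − 4² = 80.
det(H) > 0 and tr(H) = 20 > 0, so H is positive definite and the point is a local minimum.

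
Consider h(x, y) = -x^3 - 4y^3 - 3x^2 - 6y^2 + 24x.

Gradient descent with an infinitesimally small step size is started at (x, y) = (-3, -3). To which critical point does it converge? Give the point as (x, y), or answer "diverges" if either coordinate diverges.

h is separable, so gradient descent decouples: x follows -∂h/∂x, y follows -∂h/∂y.
∂h/∂x = -3(x - 2)(x + 4); at x=-3 this is 15, so x decreases.
∂h/∂y = -12y(y + 1); at y=-3 this is -72, so y increases.
x converges to its nearest critical value -4 (a local min of the x-part); y converges to -1. The iterate converges to (-4, -1).

(-4, -1)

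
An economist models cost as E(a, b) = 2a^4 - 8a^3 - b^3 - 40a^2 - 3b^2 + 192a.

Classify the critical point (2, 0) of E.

The mixed partial ∂²E/∂a∂b is 0, so the Hessian at any point is diag(E_aa, E_bb) = diag(8(3a^2 - 6a - 10), -6(b + 1)).
At (2, 0): H = diag(-80, -6).
Both eigenvalues are negative, so H is negative definite: a local maximum.

local maximum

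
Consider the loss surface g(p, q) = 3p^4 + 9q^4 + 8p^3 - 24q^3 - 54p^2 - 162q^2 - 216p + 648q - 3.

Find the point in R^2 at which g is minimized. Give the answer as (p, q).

g(p,q) separates as A(p) + B(q) − 3, so its minimum is min A + min B − 3.
A'(p) = 12(p - 3)(p + 2)(p + 3) vanishes at p ∈ {-3, -2, 3}; B'(q) = 36(q - 3)(q - 2)(q + 3) vanishes at q ∈ {-3, 2, 3}.
Local minima of A (where A''>0): A(-3)=189, A(3)=-675. Local minima of B: B(-3)=-2025, B(3)=567.
So the global minimum of g is A(3) + B(-3) − 3 = -675 − 2025 − 3 = -2703, attained at (3, -3).

(3, -3)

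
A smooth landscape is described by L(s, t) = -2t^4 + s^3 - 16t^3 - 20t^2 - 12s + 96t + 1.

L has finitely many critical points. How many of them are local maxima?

L separates as a function of s plus a function of t, so ∇L=0 decouples.
∂L/∂s = 3(s - 2)(s + 2) = 0 at s ∈ {-2, 2}; ∂L/∂t = -8(t - 1)(t + 3)(t + 4) = 0 at t ∈ {-4, -3, 1}.
The Hessian is diagonal: diag(L_ss, L_tt). Second derivatives: L_ss(-2)=-12, L_ss(2)=12; L_tt(-4)=-40, L_tt(-3)=32, L_tt(1)=-160.
Local maxima occur where both diagonal entries negative: (-2, -4), (-2, 1). Count: 2.

2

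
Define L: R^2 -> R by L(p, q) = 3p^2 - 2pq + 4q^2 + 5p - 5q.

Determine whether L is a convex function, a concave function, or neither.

L is quadratic, so its Hessian is the constant matrix H = [[6, -2], [-2, 8]].
det(H) = 44, tr(H) = 14.
det(H) > 0 and tr(H) > 0, so H is positive definite everywhere: convex.

convex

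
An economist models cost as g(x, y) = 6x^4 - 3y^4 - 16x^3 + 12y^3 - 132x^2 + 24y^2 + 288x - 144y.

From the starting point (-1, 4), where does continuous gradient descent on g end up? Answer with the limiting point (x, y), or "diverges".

g is separable, so gradient descent decouples: x follows -∂g/∂x, y follows -∂g/∂y.
∂g/∂x = 24(x - 4)(x - 1)(x + 3); at x=-1 this is 480, so x decreases.
∂g/∂y = -12(y - 3)(y - 2)(y + 2); at y=4 this is -144, so y increases.
The y-coordinate has no critical point in that direction and runs off to infinity.

diverges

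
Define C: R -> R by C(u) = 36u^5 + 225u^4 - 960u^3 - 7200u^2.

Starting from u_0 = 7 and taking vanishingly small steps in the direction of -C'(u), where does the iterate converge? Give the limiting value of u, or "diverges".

4

C'(u) = 180u(u - 4)(u + 4)(u + 5), so C'(7) = 498960.
Gradient descent moves in the -C' direction, i.e. u is decreasing.
The nearest critical point in that direction is u = 4, where C'' = 51840 > 0 (a local minimum). The iterate converges there.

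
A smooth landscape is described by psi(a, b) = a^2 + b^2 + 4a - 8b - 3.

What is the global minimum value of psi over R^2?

-23

psi(a,b) separates as P(a) + Q(b) − 3, so its minimum is min P + min Q − 3.
P'(a) = 2a + 4 vanishes at a ∈ {-2}; Q'(b) = 2b - 8 vanishes at b ∈ {4}.
Local minima of P (where P''>0): P(-2)=-4. Local minima of Q: Q(4)=-16.
So the global minimum of psi is P(-2) + Q(4) − 3 = -4 − 16 − 3 = -23, attained at (-2, 4).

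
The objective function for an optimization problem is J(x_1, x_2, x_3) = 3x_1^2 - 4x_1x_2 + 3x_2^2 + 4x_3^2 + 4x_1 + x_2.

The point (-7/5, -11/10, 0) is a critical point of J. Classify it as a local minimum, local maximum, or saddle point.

The Hessian is constant: H = [[6, -4, 0], [-4, 6, 0], [0, 0, 8]].
Leading principal minors: Δ₁ = 6, Δ₂ = 20, Δ₃ = 160.
All leading minors are positive, so H is positive definite: a local minimum.

local minimum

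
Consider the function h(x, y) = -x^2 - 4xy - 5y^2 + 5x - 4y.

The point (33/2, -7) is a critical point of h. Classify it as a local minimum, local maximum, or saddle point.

The Hessian of h is constant: H = [[-2, -4], [-4, -10]].
det(H) = (-2)·(-10) − (-4)² = 4.
det(H) > 0 and tr(H) = -12 < 0, so H is negative definite and the point is a local maximum.

local maximum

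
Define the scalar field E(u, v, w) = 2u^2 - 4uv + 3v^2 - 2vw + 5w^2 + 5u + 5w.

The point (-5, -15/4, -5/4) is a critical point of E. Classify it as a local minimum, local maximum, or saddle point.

local minimum

The Hessian is constant: H = [[4, -4, 0], [-4, 6, -2], [0, -2, 10]].
Leading principal minors: Δ₁ = 4, Δ₂ = 8, Δ₃ = 64.
All leading minors are positive, so H is positive definite: a local minimum.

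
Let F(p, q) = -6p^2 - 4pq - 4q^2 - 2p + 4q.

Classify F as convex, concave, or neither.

F is quadratic, so its Hessian is the constant matrix H = [[-12, -4], [-4, -8]].
det(H) = 80, tr(H) = -20.
det(H) > 0 and tr(H) < 0, so H is negative definite everywhere: concave.

concave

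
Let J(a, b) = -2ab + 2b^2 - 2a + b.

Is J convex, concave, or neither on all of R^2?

neither

J is quadratic, so its Hessian is the constant matrix H = [[0, -2], [-2, 4]].
det(H) = -4, tr(H) = 4.
det(H) < 0, so H is indefinite: neither convex nor concave.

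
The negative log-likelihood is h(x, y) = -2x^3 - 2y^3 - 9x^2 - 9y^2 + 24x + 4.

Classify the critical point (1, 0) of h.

local maximum

The mixed partial ∂²h/∂x∂y is 0, so the Hessian at any point is diag(h_xx, h_yy) = diag(-6(2x + 3), -6(2y + 3)).
At (1, 0): H = diag(-30, -18).
Both eigenvalues are negative, so H is negative definite: a local maximum.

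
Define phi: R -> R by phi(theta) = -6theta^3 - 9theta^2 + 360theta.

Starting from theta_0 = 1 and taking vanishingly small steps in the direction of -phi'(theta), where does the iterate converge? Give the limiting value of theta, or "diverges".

phi'(theta) = -18(theta - 4)(theta + 5), so phi'(1) = 324.
Gradient descent moves in the -phi' direction, i.e. theta is decreasing.
The nearest critical point in that direction is theta = -5, where phi'' = 162 > 0 (a local minimum). The iterate converges there.

-5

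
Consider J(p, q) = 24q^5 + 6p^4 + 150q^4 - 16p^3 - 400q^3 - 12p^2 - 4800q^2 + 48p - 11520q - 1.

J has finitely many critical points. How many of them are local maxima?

J separates as a function of p plus a function of q, so ∇J=0 decouples.
∂J/∂p = 24(p - 2)(p - 1)(p + 1) = 0 at p ∈ {-1, 1, 2}; ∂J/∂q = 120(q - 4)(q + 2)(q + 3)(q + 4) = 0 at q ∈ {-4, -3, -2, 4}.
The Hessian is diagonal: diag(J_pp, J_qq). Second derivatives: J_pp(-1)=144, J_pp(1)=-48, J_pp(2)=72; J_qq(-4)=-1920, J_qq(-3)=840, J_qq(-2)=-1440, J_qq(4)=40320.
Local maxima occur where both diagonal entries negative: (1, -4), (1, -2). Count: 2.

2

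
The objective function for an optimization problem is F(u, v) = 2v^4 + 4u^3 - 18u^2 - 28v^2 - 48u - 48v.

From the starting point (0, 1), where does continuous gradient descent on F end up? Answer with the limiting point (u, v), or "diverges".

(4, 3)

F is separable, so gradient descent decouples: u follows -∂F/∂u, v follows -∂F/∂v.
∂F/∂u = 12(u - 4)(u + 1); at u=0 this is -48, so u increases.
∂F/∂v = 8(v - 3)(v + 1)(v + 2); at v=1 this is -96, so v increases.
u converges to its nearest critical value 4 (a local min of the u-part); v converges to 3. The iterate converges to (4, 3).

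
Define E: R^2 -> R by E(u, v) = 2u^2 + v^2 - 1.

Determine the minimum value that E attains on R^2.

E(u,v) separates as P(u) + Q(v) − 1, so its minimum is min P + min Q − 1.
P'(u) = 4u vanishes at u ∈ {0}; Q'(v) = 2v vanishes at v ∈ {0}.
Local minima of P (where P''>0): P(0)=0. Local minima of Q: Q(0)=0.
So the global minimum of E is P(0) + Q(0) − 1 = 0 + 0 − 1 = -1, attained at (0, 0).

-1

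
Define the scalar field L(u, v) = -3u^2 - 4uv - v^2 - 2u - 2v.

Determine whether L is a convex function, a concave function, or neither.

neither

L is quadratic, so its Hessian is the constant matrix H = [[-6, -4], [-4, -2]].
det(H) = -4, tr(H) = -8.
det(H) < 0, so H is indefinite: neither convex nor concave.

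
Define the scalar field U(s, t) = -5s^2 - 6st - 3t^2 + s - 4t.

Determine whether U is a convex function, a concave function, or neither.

U is quadratic, so its Hessian is the constant matrix H = [[-10, -6], [-6, -6]].
det(H) = 24, tr(H) = -16.
det(H) > 0 and tr(H) < 0, so H is negative definite everywhere: concave.

concave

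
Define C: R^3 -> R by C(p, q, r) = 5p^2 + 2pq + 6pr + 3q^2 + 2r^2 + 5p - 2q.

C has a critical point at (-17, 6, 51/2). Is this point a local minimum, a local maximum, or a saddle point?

local minimum

The Hessian is constant: H = [[10, 2, 6], [2, 6, 0], [6, 0, 4]].
Leading principal minors: Δ₁ = 10, Δ₂ = 56, Δ₃ = 8.
All leading minors are positive, so H is positive definite: a local minimum.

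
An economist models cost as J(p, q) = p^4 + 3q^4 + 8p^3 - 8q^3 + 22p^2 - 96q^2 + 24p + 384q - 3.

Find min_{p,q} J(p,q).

J(p,q) separates as A(p) + B(q) − 3, so its minimum is min A + min B − 3.
A'(p) = 4(p + 1)(p + 2)(p + 3) vanishes at p ∈ {-3, -2, -1}; B'(q) = 12(q - 4)(q - 2)(q + 4) vanishes at q ∈ {-4, 2, 4}.
Local minima of A (where A''>0): A(-3)=-9, A(-1)=-9. Local minima of B: B(-4)=-1792, B(4)=256.
So the global minimum of J is A(-3) + B(-4) − 3 = -9 − 1792 − 3 = -1804, attained at (-3, -4).

-1804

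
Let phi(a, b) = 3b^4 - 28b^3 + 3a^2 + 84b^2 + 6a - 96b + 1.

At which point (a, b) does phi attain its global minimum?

(-1, 4)

phi(a,b) separates as P(a) + Q(b) + 1, so its minimum is min P + min Q + 1.
P'(a) = 6a + 6 vanishes at a ∈ {-1}; Q'(b) = 12(b - 4)(b - 2)(b - 1) vanishes at b ∈ {1, 2, 4}.
Local minima of P (where P''>0): P(-1)=-3. Local minima of Q: Q(1)=-37, Q(4)=-64.
So the global minimum of phi is P(-1) + Q(4) + 1 = -3 − 64 + 1 = -66, attained at (-1, 4).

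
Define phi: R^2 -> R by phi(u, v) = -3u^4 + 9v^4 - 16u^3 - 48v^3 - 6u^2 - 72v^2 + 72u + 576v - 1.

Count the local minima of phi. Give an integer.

2

phi separates as a function of u plus a function of v, so ∇phi=0 decouples.
∂phi/∂u = -12(u - 1)(u + 2)(u + 3) = 0 at u ∈ {-3, -2, 1}; ∂phi/∂v = 36(v - 4)(v - 2)(v + 2) = 0 at v ∈ {-2, 2, 4}.
The Hessian is diagonal: diag(phi_uu, phi_vv). Second derivatives: phi_uu(-3)=-48, phi_uu(-2)=36, phi_uu(1)=-144; phi_vv(-2)=864, phi_vv(2)=-288, phi_vv(4)=432.
Local minima occur where both diagonal entries positive: (-2, -2), (-2, 4). Count: 2.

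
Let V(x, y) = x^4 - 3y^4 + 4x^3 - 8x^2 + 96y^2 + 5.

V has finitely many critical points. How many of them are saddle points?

5

V separates as a function of x plus a function of y, so ∇V=0 decouples.
∂V/∂x = 4x(x - 1)(x + 4) = 0 at x ∈ {-4, 0, 1}; ∂V/∂y = -12y(y - 4)(y + 4) = 0 at y ∈ {-4, 0, 4}.
The Hessian is diagonal: diag(V_xx, V_yy). Second derivatives: V_xx(-4)=80, V_xx(0)=-16, V_xx(1)=20; V_yy(-4)=-384, V_yy(0)=192, V_yy(4)=-384.
Saddle points occur where the two diagonal entries have opposite signs: (-4, -4), (-4, 4), (0, 0), (1, -4), (1, 4). Count: 5.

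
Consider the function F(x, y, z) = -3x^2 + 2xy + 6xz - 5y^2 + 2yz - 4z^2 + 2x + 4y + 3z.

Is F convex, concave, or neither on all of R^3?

F is quadratic, so its Hessian is the constant matrix H = [[-6, 2, 6], [2, -10, 2], [6, 2, -8]].
Leading principal minors: -6, 56, -16.
Signs alternate −, +, − ⇒ H ≺ 0 ⇒ concave.

concave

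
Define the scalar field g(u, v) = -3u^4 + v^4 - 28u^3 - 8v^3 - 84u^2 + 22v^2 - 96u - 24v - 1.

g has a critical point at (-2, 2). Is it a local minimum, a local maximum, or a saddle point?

saddle point

The mixed partial ∂²g/∂u∂v is 0, so the Hessian at any point is diag(g_uu, g_vv) = diag(-12(3u^2 + 14u + 14), 4(3v^2 - 12v + 11)).
At (-2, 2): H = diag(24, -4).
The eigenvalues have opposite signs, so H is indefinite: a saddle point.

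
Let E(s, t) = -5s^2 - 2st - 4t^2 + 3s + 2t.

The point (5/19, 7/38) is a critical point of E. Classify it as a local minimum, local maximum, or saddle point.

local maximum

The Hessian of E is constant: H = [[-10, -2], [-2, -8]].
det(H) = (-10)·(-8) − (-2)² = 76.
det(H) > 0 and tr(H) = -18 < 0, so H is negative definite and the point is a local maximum.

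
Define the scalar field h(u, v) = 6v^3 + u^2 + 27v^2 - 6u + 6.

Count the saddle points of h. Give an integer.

h separates as a function of u plus a function of v, so ∇h=0 decouples.
∂h/∂u = 2(u - 3) = 0 at u ∈ {3}; ∂h/∂v = 18v(v + 3) = 0 at v ∈ {-3, 0}.
The Hessian is diagonal: diag(h_uu, h_vv). Second derivatives: h_uu(3)=2; h_vv(-3)=-54, h_vv(0)=54.
Saddle points occur where the two diagonal entries have opposite signs: (3, -3). Count: 1.

1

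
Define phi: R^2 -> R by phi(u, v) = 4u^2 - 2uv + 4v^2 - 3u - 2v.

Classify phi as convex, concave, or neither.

phi is quadratic, so its Hessian is the constant matrix H = [[8, -2], [-2, 8]].
det(H) = 60, tr(H) = 16.
det(H) > 0 and tr(H) > 0, so H is positive definite everywhere: convex.

convex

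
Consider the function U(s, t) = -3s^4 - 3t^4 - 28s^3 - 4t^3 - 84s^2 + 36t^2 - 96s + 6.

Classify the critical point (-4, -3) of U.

The mixed partial ∂²U/∂s∂t is 0, so the Hessian at any point is diag(U_ss, U_tt) = diag(-12(3s^2 + 14s + 14), 12(-3t^2 - 2t + 6)).
At (-4, -3): H = diag(-72, -180).
Both eigenvalues are negative, so H is negative definite: a local maximum.

local maximum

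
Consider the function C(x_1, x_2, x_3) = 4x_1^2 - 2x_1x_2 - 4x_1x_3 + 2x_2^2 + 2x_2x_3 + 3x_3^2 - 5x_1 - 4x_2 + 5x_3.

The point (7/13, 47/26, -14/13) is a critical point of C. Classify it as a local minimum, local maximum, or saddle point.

local minimum

The Hessian is constant: H = [[8, -2, -4], [-2, 4, 2], [-4, 2, 6]].
Leading principal minors: Δ₁ = 8, Δ₂ = 28, Δ₃ = 104.
All leading minors are positive, so H is positive definite: a local minimum.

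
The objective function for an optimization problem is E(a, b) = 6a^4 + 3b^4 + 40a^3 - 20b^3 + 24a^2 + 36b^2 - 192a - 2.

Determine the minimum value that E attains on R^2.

E(a,b) separates as P(a) + Q(b) − 2, so its minimum is min P + min Q − 2.
P'(a) = 24(a - 1)(a + 2)(a + 4) vanishes at a ∈ {-4, -2, 1}; Q'(b) = 12b(b - 3)(b - 2) vanishes at b ∈ {0, 2, 3}.
Local minima of P (where P''>0): P(-4)=128, P(1)=-122. Local minima of Q: Q(0)=0, Q(3)=27.
So the global minimum of E is P(1) + Q(0) − 2 = -122 + 0 − 2 = -124, attained at (1, 0).

-124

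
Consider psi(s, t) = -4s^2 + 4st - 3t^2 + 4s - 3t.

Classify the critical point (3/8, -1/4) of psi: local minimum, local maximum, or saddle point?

The Hessian of psi is constant: H = [[-8, 4], [4, -6]].
det(H) = (-8)·(-6) − 4² = 32.
det(H) > 0 and tr(H) = -14 < 0, so H is negative definite and the point is a local maximum.

local maximum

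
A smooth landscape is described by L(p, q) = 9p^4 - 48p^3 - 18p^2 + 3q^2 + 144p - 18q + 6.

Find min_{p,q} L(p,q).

-501

L(p,q) separates as A(p) + B(q) + 6, so its minimum is min A + min B + 6.
A'(p) = 36(p - 4)(p - 1)(p + 1) vanishes at p ∈ {-1, 1, 4}; B'(q) = 6q - 18 vanishes at q ∈ {3}.
Local minima of A (where A''>0): A(-1)=-105, A(4)=-480. Local minima of B: B(3)=-27.
So the global minimum of L is A(4) + B(3) + 6 = -480 − 27 + 6 = -501, attained at (4, 3).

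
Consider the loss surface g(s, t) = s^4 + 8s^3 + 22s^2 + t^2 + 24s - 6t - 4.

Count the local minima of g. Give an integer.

2

g separates as a function of s plus a function of t, so ∇g=0 decouples.
∂g/∂s = 4(s + 1)(s + 2)(s + 3) = 0 at s ∈ {-3, -2, -1}; ∂g/∂t = 2(t - 3) = 0 at t ∈ {3}.
The Hessian is diagonal: diag(g_ss, g_tt). Second derivatives: g_ss(-3)=8, g_ss(-2)=-4, g_ss(-1)=8; g_tt(3)=2.
Local minima occur where both diagonal entries positive: (-3, 3), (-1, 3). Count: 2.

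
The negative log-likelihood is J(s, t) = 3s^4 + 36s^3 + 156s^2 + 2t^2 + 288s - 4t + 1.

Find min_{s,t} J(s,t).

-193

J(s,t) separates as P(s) + Q(t) + 1, so its minimum is min P + min Q + 1.
P'(s) = 12(s + 2)(s + 3)(s + 4) vanishes at s ∈ {-4, -3, -2}; Q'(t) = 4(t - 1) vanishes at t ∈ {1}.
Local minima of P (where P''>0): P(-4)=-192, P(-2)=-192. Local minima of Q: Q(1)=-2.
So the global minimum of J is P(-4) + Q(1) + 1 = -192 − 2 + 1 = -193, attained at (-4, 1).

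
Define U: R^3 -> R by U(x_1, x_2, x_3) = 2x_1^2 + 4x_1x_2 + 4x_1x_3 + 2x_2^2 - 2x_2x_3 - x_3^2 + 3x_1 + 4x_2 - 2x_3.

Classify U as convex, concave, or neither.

neither

U is quadratic, so its Hessian is the constant matrix H = [[4, 4, 4], [4, 4, -2], [4, -2, -2]].
Leading principal minors: 4, 0, -144.
Neither pattern holds ⇒ H is indefinite ⇒ neither convex nor concave.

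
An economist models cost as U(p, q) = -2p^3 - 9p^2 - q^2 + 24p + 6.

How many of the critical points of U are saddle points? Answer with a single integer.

U separates as a function of p plus a function of q, so ∇U=0 decouples.
∂U/∂p = -6(p - 1)(p + 4) = 0 at p ∈ {-4, 1}; ∂U/∂q = -2q = 0 at q ∈ {0}.
The Hessian is diagonal: diag(U_pp, U_qq). Second derivatives: U_pp(-4)=30, U_pp(1)=-30; U_qq(0)=-2.
Saddle points occur where the two diagonal entries have opposite signs: (-4, 0). Count: 1.

1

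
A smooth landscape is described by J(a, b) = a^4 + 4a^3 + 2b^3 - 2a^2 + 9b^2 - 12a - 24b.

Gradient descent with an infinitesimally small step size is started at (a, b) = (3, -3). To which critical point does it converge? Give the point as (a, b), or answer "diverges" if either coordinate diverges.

(1, 1)

J is separable, so gradient descent decouples: a follows -∂J/∂a, b follows -∂J/∂b.
∂J/∂a = 4(a - 1)(a + 1)(a + 3); at a=3 this is 192, so a decreases.
∂J/∂b = 6(b - 1)(b + 4); at b=-3 this is -24, so b increases.
a converges to its nearest critical value 1 (a local min of the a-part); b converges to 1. The iterate converges to (1, 1).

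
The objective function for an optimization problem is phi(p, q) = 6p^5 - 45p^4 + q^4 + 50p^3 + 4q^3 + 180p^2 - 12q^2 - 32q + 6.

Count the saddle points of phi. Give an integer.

6

phi separates as a function of p plus a function of q, so ∇phi=0 decouples.
∂phi/∂p = 30p(p - 4)(p - 3)(p + 1) = 0 at p ∈ {-1, 0, 3, 4}; ∂phi/∂q = 4(q - 2)(q + 1)(q + 4) = 0 at q ∈ {-4, -1, 2}.
The Hessian is diagonal: diag(phi_pp, phi_qq). Second derivatives: phi_pp(-1)=-600, phi_pp(0)=360, phi_pp(3)=-360, phi_pp(4)=600; phi_qq(-4)=72, phi_qq(-1)=-36, phi_qq(2)=72.
Saddle points occur where the two diagonal entries have opposite signs: (-1, -4), (-1, 2), (0, -1), (3, -4), (3, 2), (4, -1). Count: 6.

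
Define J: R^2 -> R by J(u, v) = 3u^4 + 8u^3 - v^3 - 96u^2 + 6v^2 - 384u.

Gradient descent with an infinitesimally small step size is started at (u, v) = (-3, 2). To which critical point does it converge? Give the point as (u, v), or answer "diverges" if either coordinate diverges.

(-4, 0)

J is separable, so gradient descent decouples: u follows -∂J/∂u, v follows -∂J/∂v.
∂J/∂u = 12(u - 4)(u + 2)(u + 4); at u=-3 this is 84, so u decreases.
∂J/∂v = -3v(v - 4); at v=2 this is 12, so v decreases.
u converges to its nearest critical value -4 (a local min of the u-part); v converges to 0. The iterate converges to (-4, 0).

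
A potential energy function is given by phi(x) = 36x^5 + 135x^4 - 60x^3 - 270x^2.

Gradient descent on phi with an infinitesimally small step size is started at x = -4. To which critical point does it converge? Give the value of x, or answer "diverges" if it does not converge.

phi'(x) = 180x(x - 1)(x + 1)(x + 3), so phi'(-4) = 10800.
Gradient descent moves in the -phi' direction, i.e. x is decreasing.
There is no critical point below x=-4, and phi' keeps the same sign, so the iterate runs off to −∞.

diverges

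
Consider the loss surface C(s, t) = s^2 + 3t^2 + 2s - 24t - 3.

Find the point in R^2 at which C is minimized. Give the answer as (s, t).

C(s,t) separates as P(s) + Q(t) − 3, so its minimum is min P + min Q − 3.
P'(s) = 2s + 2 vanishes at s ∈ {-1}; Q'(t) = 6(t - 4) vanishes at t ∈ {4}.
Local minima of P (where P''>0): P(-1)=-1. Local minima of Q: Q(4)=-48.
So the global minimum of C is P(-1) + Q(4) − 3 = -1 − 48 − 3 = -52, attained at (-1, 4).

(-1, 4)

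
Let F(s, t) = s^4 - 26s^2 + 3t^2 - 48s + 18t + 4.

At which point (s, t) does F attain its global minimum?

(4, -3)

F(s,t) separates as P(s) + Q(t) + 4, so its minimum is min P + min Q + 4.
P'(s) = 4(s - 4)(s + 1)(s + 3) vanishes at s ∈ {-3, -1, 4}; Q'(t) = 6(t + 3) vanishes at t ∈ {-3}.
Local minima of P (where P''>0): P(-3)=-9, P(4)=-352. Local minima of Q: Q(-3)=-27.
So the global minimum of F is P(4) + Q(-3) + 4 = -352 − 27 + 4 = -375, attained at (4, -3).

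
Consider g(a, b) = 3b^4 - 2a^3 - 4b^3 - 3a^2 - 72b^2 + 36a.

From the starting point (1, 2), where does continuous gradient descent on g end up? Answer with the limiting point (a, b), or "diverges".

(-3, 4)

g is separable, so gradient descent decouples: a follows -∂g/∂a, b follows -∂g/∂b.
∂g/∂a = -6(a - 2)(a + 3); at a=1 this is 24, so a decreases.
∂g/∂b = 12b(b - 4)(b + 3); at b=2 this is -240, so b increases.
a converges to its nearest critical value -3 (a local min of the a-part); b converges to 4. The iterate converges to (-3, 4).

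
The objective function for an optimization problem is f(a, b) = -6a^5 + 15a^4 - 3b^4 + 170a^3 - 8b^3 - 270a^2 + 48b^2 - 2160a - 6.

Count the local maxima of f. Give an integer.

4

f separates as a function of a plus a function of b, so ∇f=0 decouples.
∂f/∂a = -30(a - 4)(a - 3)(a + 2)(a + 3) = 0 at a ∈ {-3, -2, 3, 4}; ∂f/∂b = -12b(b - 2)(b + 4) = 0 at b ∈ {-4, 0, 2}.
The Hessian is diagonal: diag(f_aa, f_bb). Second derivatives: f_aa(-3)=1260, f_aa(-2)=-900, f_aa(3)=900, f_aa(4)=-1260; f_bb(-4)=-288, f_bb(0)=96, f_bb(2)=-144.
Local maxima occur where both diagonal entries negative: (-2, -4), (-2, 2), (4, -4), (4, 2). Count: 4.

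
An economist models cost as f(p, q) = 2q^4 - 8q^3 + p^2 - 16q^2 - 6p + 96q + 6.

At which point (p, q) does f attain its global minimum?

f(p,q) separates as A(p) + B(q) + 6, so its minimum is min A + min B + 6.
A'(p) = 2p - 6 vanishes at p ∈ {3}; B'(q) = 8(q - 3)(q - 2)(q + 2) vanishes at q ∈ {-2, 2, 3}.
Local minima of A (where A''>0): A(3)=-9. Local minima of B: B(-2)=-160, B(3)=90.
So the global minimum of f is A(3) + B(-2) + 6 = -9 − 160 + 6 = -163, attained at (3, -2).

(3, -2)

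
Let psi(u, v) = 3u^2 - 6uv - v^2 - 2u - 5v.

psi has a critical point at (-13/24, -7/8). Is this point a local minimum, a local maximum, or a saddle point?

saddle point

The Hessian of psi is constant: H = [[6, -6], [-6, -2]].
det(H) = 6·(-2) − (-6)² = -48.
Since det(H) < 0, H is indefinite and the critical point is a saddle point.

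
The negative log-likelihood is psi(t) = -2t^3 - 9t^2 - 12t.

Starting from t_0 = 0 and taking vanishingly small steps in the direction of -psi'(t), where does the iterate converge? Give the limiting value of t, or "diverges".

psi'(t) = -6(t + 1)(t + 2), so psi'(0) = -12.
Gradient descent moves in the -psi' direction, i.e. t is increasing.
There is no critical point above t=0, and psi' keeps the same sign, so the iterate runs off to +∞.

diverges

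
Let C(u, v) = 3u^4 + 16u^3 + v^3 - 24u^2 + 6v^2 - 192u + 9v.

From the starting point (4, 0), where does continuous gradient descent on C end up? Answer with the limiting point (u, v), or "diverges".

(2, -1)

C is separable, so gradient descent decouples: u follows -∂C/∂u, v follows -∂C/∂v.
∂C/∂u = 12(u - 2)(u + 2)(u + 4); at u=4 this is 1152, so u decreases.
∂C/∂v = 3(v + 1)(v + 3); at v=0 this is 9, so v decreases.
u converges to its nearest critical value 2 (a local min of the u-part); v converges to -1. The iterate converges to (2, -1).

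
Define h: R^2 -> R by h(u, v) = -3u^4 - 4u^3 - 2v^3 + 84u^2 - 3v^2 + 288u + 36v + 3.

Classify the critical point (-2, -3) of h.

The mixed partial ∂²h/∂u∂v is 0, so the Hessian at any point is diag(h_uu, h_vv) = diag(12(-3u^2 - 2u + 14), -6(2v + 1)).
At (-2, -3): H = diag(72, 30).
Both eigenvalues are positive, so H is positive definite: a local minimum.

local minimum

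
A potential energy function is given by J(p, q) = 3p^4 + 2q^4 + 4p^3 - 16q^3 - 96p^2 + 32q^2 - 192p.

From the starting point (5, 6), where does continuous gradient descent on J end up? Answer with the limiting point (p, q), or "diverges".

J is separable, so gradient descent decouples: p follows -∂J/∂p, q follows -∂J/∂q.
∂J/∂p = 12(p - 4)(p + 1)(p + 4); at p=5 this is 648, so p decreases.
∂J/∂q = 8q(q - 4)(q - 2); at q=6 this is 384, so q decreases.
p converges to its nearest critical value 4 (a local min of the p-part); q converges to 4. The iterate converges to (4, 4).

(4, 4)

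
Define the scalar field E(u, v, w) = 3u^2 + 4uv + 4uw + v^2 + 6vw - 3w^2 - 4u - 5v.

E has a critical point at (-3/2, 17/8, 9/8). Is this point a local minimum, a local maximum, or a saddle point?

The Hessian is constant: H = [[6, 4, 4], [4, 2, 6], [4, 6, -6]].
Leading principal minors: Δ₁ = 6, Δ₂ = -4, Δ₃ = -32.
The minors fit neither the all-positive nor the alternating-sign pattern, so H is indefinite: a saddle point.

saddle point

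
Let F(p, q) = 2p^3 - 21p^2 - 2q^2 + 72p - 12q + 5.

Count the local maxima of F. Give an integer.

1

F separates as a function of p plus a function of q, so ∇F=0 decouples.
∂F/∂p = 6(p - 4)(p - 3) = 0 at p ∈ {3, 4}; ∂F/∂q = -4(q + 3) = 0 at q ∈ {-3}.
The Hessian is diagonal: diag(F_pp, F_qq). Second derivatives: F_pp(3)=-6, F_pp(4)=6; F_qq(-3)=-4.
Local maxima occur where both diagonal entries negative: (3, -3). Count: 1.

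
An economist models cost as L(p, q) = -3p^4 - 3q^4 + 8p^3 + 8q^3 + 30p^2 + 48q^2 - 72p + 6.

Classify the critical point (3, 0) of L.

saddle point

The mixed partial ∂²L/∂p∂q is 0, so the Hessian at any point is diag(L_pp, L_qq) = diag(12(-3p^2 + 4p + 5), 12(-3q^2 + 4q + 8)).
At (3, 0): H = diag(-120, 96).
The eigenvalues have opposite signs, so H is indefinite: a saddle point.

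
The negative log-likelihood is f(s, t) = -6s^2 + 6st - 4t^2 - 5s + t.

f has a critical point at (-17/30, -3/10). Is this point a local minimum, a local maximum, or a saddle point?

The Hessian of f is constant: H = [[-12, 6], [6, -8]].
det(H) = (-12)·(-8) − 6² = 60.
det(H) > 0 and tr(H) = -20 < 0, so H is negative definite and the point is a local maximum.

local maximum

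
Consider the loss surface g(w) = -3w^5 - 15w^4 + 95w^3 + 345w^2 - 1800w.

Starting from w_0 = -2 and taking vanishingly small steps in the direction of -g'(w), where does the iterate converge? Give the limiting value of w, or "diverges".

g'(w) = -15(w - 3)(w - 2)(w + 4)(w + 5), so g'(-2) = -1800.
Gradient descent moves in the -g' direction, i.e. w is increasing.
The nearest critical point in that direction is w = 2, where g'' = 630 > 0 (a local minimum). The iterate converges there.

2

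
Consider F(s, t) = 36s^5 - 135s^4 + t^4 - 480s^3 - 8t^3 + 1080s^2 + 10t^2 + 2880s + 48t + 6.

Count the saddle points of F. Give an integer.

F separates as a function of s plus a function of t, so ∇F=0 decouples.
∂F/∂s = 180(s - 4)(s - 2)(s + 1)(s + 2) = 0 at s ∈ {-2, -1, 2, 4}; ∂F/∂t = 4(t - 4)(t - 3)(t + 1) = 0 at t ∈ {-1, 3, 4}.
The Hessian is diagonal: diag(F_ss, F_tt). Second derivatives: F_ss(-2)=-4320, F_ss(-1)=2700, F_ss(2)=-4320, F_ss(4)=10800; F_tt(-1)=80, F_tt(3)=-16, F_tt(4)=20.
Saddle points occur where the two diagonal entries have opposite signs: (-2, -1), (-2, 4), (-1, 3), (2, -1), (2, 4), (4, 3). Count: 6.

6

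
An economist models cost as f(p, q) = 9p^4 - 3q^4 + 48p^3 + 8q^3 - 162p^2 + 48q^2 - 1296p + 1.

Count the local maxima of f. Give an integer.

2

f separates as a function of p plus a function of q, so ∇f=0 decouples.
∂f/∂p = 36(p - 3)(p + 3)(p + 4) = 0 at p ∈ {-4, -3, 3}; ∂f/∂q = -12q(q - 4)(q + 2) = 0 at q ∈ {-2, 0, 4}.
The Hessian is diagonal: diag(f_pp, f_qq). Second derivatives: f_pp(-4)=252, f_pp(-3)=-216, f_pp(3)=1512; f_qq(-2)=-144, f_qq(0)=96, f_qq(4)=-288.
Local maxima occur where both diagonal entries negative: (-3, -2), (-3, 4). Count: 2.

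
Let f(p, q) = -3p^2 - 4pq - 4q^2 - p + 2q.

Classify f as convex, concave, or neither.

concave

f is quadratic, so its Hessian is the constant matrix H = [[-6, -4], [-4, -8]].
det(H) = 32, tr(H) = -14.
det(H) > 0 and tr(H) < 0, so H is negative definite everywhere: concave.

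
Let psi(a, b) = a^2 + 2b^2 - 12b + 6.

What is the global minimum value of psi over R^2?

psi(a,b) separates as P(a) + Q(b) + 6, so its minimum is min P + min Q + 6.
P'(a) = 2a vanishes at a ∈ {0}; Q'(b) = 4b - 12 vanishes at b ∈ {3}.
Local minima of P (where P''>0): P(0)=0. Local minima of Q: Q(3)=-18.
So the global minimum of psi is P(0) + Q(3) + 6 = 0 − 18 + 6 = -12, attained at (0, 3).

-12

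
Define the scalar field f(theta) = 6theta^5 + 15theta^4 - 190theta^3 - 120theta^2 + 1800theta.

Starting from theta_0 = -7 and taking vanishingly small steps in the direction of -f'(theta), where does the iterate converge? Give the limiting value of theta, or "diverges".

f'(theta) = 30(theta - 3)(theta - 2)(theta + 2)(theta + 5), so f'(-7) = 27000.
Gradient descent moves in the -f' direction, i.e. theta is decreasing.
There is no critical point below theta=-7, and f' keeps the same sign, so the iterate runs off to −∞.

diverges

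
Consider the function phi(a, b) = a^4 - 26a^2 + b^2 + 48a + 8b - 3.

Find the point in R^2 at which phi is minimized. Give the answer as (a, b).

(-4, -4)

phi(a,b) separates as P(a) + Q(b) − 3, so its minimum is min P + min Q − 3.
P'(a) = 4(a - 3)(a - 1)(a + 4) vanishes at a ∈ {-4, 1, 3}; Q'(b) = 2b + 8 vanishes at b ∈ {-4}.
Local minima of P (where P''>0): P(-4)=-352, P(3)=-9. Local minima of Q: Q(-4)=-16.
So the global minimum of phi is P(-4) + Q(-4) − 3 = -352 − 16 − 3 = -371, attained at (-4, -4).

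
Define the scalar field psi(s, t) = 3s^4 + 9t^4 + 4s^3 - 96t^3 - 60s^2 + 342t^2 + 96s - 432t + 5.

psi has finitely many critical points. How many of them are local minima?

psi separates as a function of s plus a function of t, so ∇psi=0 decouples.
∂psi/∂s = 12(s - 2)(s - 1)(s + 4) = 0 at s ∈ {-4, 1, 2}; ∂psi/∂t = 36(t - 4)(t - 3)(t - 1) = 0 at t ∈ {1, 3, 4}.
The Hessian is diagonal: diag(psi_ss, psi_tt). Second derivatives: psi_ss(-4)=360, psi_ss(1)=-60, psi_ss(2)=72; psi_tt(1)=216, psi_tt(3)=-72, psi_tt(4)=108.
Local minima occur where both diagonal entries positive: (-4, 1), (-4, 4), (2, 1), (2, 4). Count: 4.

4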